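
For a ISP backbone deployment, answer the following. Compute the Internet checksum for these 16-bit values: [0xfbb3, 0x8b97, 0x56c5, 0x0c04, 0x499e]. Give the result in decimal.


Given words: [0xfbb3, 0x8b97, 0x56c5, 0x0c04, 0x499e]
Step 1: Sum all words
Raw sum = 64435 + 35735 + 22213 + 3076 + 18846 = 144305
Step 2: Fold carry: (13233 + 2) = 13235
One's complement = ~13235 & 0xFFFF = 52300

52300


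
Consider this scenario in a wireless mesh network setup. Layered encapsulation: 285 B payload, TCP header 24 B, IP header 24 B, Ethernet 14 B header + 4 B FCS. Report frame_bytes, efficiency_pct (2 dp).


TCP segment = 285 + 24 = 309 B
IP packet = 309 + 24 = 333 B
Ethernet frame = 333 + 14 + 4 = 351 B
Efficiency = app / frame = 285 / 351 = 0.811966 = 81.1966% -> 81.20% (2 dp)

351, 81.20


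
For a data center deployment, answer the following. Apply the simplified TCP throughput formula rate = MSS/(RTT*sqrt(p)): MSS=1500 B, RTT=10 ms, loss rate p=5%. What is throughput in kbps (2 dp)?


Given: MSS = 1500 bytes, RTT = 10 ms, loss = 5%
RTT in seconds = 10 / 1000 = 0.01
Loss rate = 5% = 0.05
sqrt(loss) = sqrt(0.05) = 0.223606797750
Throughput (bytes/s) = 1500 / (0.01 * 0.223606797750) = 670820.3932
Throughput (kbps) = 670820.3932 * 8 / 1000 = 5366.563146 -> 5366.56 kbps (2 dp)

5366.56


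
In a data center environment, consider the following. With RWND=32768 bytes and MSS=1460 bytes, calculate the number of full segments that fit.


Given: RWND = 32768 bytes, MSS = 1460 bytes
Full segments = floor(RWND / MSS)
Full segments = floor(32768 / 1460)
Full segments = floor(22.4438) = 22

22


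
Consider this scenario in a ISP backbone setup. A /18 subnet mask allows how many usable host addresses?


Given: subnet mask /18
Host bits = 32 - 18 = 14
Total addresses = 2^14 = 16384
Usable hosts = 16384 - 2 (network + broadcast) = 16382

16382


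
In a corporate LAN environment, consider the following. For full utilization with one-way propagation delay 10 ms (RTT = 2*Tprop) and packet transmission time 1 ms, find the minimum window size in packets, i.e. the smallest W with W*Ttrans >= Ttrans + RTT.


Given: Ttrans = 1 ms, RTT = 20 ms (= 2 * Tprop, Tprop = 10 ms)
Time until first ACK returns = Ttrans + RTT = 1 + 20 = 21 ms
Need W * Ttrans >= Ttrans + RTT  ->  W >= (Ttrans + RTT) / Ttrans
(Ttrans + RTT) / Ttrans = 21 / 1 = 21
W_min = ceil(21) = 21

21


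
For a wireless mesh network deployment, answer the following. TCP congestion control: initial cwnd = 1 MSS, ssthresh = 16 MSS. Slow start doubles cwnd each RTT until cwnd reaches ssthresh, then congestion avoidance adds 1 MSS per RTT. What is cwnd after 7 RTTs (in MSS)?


RTT 0: cwnd = 1 MSS (initial)
RTT 1: cwnd = 2 MSS (slow start, doubled)
RTT 2: cwnd = 4 MSS (slow start, doubled)
RTT 3: cwnd = 8 MSS (slow start, doubled)
RTT 4: cwnd = 16 MSS (slow start, doubled)
RTT 5: cwnd = 17 MSS (congestion avoidance, +1)
RTT 6: cwnd = 18 MSS (congestion avoidance, +1)
RTT 7: cwnd = 19 MSS (congestion avoidance, +1)

19


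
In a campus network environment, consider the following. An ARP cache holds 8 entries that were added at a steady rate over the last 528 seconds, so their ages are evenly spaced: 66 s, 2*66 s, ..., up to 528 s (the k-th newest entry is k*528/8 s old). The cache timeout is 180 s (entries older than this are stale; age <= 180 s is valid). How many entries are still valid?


Ages are k * 528/8 s for k = 1..8 (spacing = 66.0000 s).
Entry k is valid iff k * 528/8 <= 180 iff k <= 8 * 180 / 528 = 2.7273
n_valid = floor(2.7273) = 2
(n_stale = 8 - 2 = 6)

2


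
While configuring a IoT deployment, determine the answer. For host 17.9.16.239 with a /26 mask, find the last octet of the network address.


Given: IP = 17.9.16.239, prefix = /26
Subnet mask = 255.255.255.192
Last octet of IP: 239
Last octet of mask: 192
Network last octet = 239 AND 192 = 192

192


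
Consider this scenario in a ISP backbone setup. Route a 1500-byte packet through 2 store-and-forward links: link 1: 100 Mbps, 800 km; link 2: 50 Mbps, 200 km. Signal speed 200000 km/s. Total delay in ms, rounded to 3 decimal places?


Packet = 1500 bytes = 12000 bits. Store-and-forward: sum (t_trans + t_prop) per link.
Link 1: t_trans = 12000/(100*10^6) s = 0.1200 ms; t_prop = 800/200000 s = 4.0000 ms; subtotal = 4.1200 ms
Link 2: t_trans = 12000/(50*10^6) s = 0.2400 ms; t_prop = 200/200000 s = 1.0000 ms; subtotal = 1.2400 ms
End-to-end = 4.1200 + 1.2400 = 5.3600 ms -> 5.360 ms (3 dp)

5.360


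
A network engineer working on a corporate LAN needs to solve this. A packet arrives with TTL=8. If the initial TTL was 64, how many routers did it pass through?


Given: initial TTL = 64, received TTL = 8
Hops = initial TTL - received TTL
Hops = 64 - 8 = 56

56


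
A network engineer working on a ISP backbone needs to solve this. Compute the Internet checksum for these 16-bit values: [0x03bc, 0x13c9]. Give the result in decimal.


Given words: [0x03bc, 0x13c9]
Step 1: Sum all words
Raw sum = 956 + 5065 = 6021
One's complement = ~6021 & 0xFFFF = 59514

59514


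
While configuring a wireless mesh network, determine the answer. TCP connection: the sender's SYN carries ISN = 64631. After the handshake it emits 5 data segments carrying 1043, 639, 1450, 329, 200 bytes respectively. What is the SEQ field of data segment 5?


The SYN occupies sequence number ISN = 64631, so the first data byte is ISN + 1 = 64632.
SEQ of data segment i = (ISN + 1) + sum of payload sizes of segments 1..i-1.
Segment 1: SEQ = 64632, payload = 1043 bytes
Segment 2: SEQ = 65675, payload = 639 bytes
Segment 3: SEQ = 66314, payload = 1450 bytes
Segment 4: SEQ = 67764, payload = 329 bytes
Segment 5: SEQ = 68093, payload = 200 bytes
SEQ of segment 5 = 64632 + 1043 + 639 + 1450 + 329 = 68093

68093


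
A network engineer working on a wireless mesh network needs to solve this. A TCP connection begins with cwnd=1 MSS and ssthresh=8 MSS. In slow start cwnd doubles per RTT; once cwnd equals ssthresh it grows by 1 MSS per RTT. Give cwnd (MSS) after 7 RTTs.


RTT 0: cwnd = 1 MSS (initial)
RTT 1: cwnd = 2 MSS (slow start, doubled)
RTT 2: cwnd = 4 MSS (slow start, doubled)
RTT 3: cwnd = 8 MSS (slow start, doubled)
RTT 4: cwnd = 9 MSS (congestion avoidance, +1)
RTT 5: cwnd = 10 MSS (congestion avoidance, +1)
RTT 6: cwnd = 11 MSS (congestion avoidance, +1)
RTT 7: cwnd = 12 MSS (congestion avoidance, +1)

12


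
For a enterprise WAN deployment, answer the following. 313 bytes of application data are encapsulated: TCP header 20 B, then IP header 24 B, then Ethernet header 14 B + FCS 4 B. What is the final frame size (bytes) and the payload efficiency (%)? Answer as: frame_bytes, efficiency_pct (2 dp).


TCP segment = 313 + 20 = 333 B
IP packet = 333 + 24 = 357 B
Ethernet frame = 357 + 14 + 4 = 375 B
Efficiency = app / frame = 313 / 375 = 0.834667 = 83.4667% -> 83.47% (2 dp)

375, 83.47


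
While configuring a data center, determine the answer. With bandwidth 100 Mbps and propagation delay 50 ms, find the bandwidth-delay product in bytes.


Given: bandwidth = 100 Mbps, delay = 50 ms
BDP in bits = 100 * 10^6 * 50 / 1000
BDP in bits = 5000000
BDP in bytes = 5000000 / 8 = 625000

625000


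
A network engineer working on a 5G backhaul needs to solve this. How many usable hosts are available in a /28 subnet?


Given: subnet mask /28
Host bits = 32 - 28 = 4
Total addresses = 2^4 = 16
Usable hosts = 16 - 2 (network + broadcast) = 14

14


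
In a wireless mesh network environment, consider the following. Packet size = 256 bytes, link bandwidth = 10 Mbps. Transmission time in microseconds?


Given: packet = 256 bytes, bandwidth = 10 Mbps
Packet in bits = 256 * 8 = 2048 bits
Bandwidth = 10 * 10^6 = 10000000 bps
Time = 2048 / 10000000 seconds
Time in us = 2048 * 10^6 / 10000000 = 204.8

204.8


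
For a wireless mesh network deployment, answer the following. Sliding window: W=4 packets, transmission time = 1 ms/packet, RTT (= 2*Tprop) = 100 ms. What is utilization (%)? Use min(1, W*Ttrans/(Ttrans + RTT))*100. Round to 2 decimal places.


Given: W = 4, Ttrans = 1 ms, RTT = 100 ms (= 2 * Tprop, Tprop = 50 ms)
Cycle time = Ttrans + RTT = 1 + 100 = 101 ms (first packet sent until its ACK returns)
W * Ttrans = 4 * 1 = 4 ms of sending per cycle
W * Ttrans / (Ttrans + RTT) = 4 / 101 = 0.039604
U = min(1, 0.039604) = 0.039604
U% = 3.96%

3.96


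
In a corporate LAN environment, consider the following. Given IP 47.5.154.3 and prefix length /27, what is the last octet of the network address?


Given: IP = 47.5.154.3, prefix = /27
Subnet mask = 255.255.255.224
Last octet of IP: 3
Last octet of mask: 224
Network last octet = 3 AND 224 = 0

0


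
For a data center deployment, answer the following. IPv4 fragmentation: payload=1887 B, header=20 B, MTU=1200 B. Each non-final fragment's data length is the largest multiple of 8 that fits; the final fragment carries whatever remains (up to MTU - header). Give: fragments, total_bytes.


Max data per non-final fragment = floor((MTU - header)/8)*8 = floor((1200 - 20)/8)*8 = floor(1180/8)*8 = 1176 B
Final fragment needs no 8-byte alignment: it can carry up to MTU - header = 1180 B
Non-final fragments needed = ceil((payload - 1180) / 1176) = ceil(707/1176) = ceil(0.6012) = 1
Number of fragments = 1 + 1 = 2
Fragment sizes (data): 1 * 1176 B + 711 B (last, 711 <= 1180 OK)
Total bytes sent = payload + n_frags * header = 1887 + 2*20 = 1887 + 40 = 1927 B

2, 1927


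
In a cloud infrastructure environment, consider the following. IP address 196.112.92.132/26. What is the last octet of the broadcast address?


Given: IP = 196.112.92.132, prefix = /26
Host bits = 32 - 26 = 6
Network last octet = 132 AND mask = 128
Host part size = 2^6 - 1 = 63
Broadcast last octet = 128 OR 63 = 191

191


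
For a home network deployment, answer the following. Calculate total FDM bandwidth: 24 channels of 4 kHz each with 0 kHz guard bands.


Given: 24 channels, 4 kHz each, guard = 0 kHz
Channel bandwidth = 24 * 4 = 96 kHz
Guard bands = 23 gaps * 0 kHz = 0 kHz
Total = 96 + 0 = 96 kHz

96


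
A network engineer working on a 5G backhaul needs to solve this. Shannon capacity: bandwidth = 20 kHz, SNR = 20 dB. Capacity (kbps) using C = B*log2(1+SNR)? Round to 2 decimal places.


Given: B = 20 kHz, SNR = 20 dB
SNR linear = 10^(20/10) = 100
1 + SNR = 101
log2(101) = 6.6582114828
C = 20 * 1000 * 6.6582114828 = 133164.2297 bps
C = 133.164230 kbps -> 133.16 kbps (2 dp)

133.16


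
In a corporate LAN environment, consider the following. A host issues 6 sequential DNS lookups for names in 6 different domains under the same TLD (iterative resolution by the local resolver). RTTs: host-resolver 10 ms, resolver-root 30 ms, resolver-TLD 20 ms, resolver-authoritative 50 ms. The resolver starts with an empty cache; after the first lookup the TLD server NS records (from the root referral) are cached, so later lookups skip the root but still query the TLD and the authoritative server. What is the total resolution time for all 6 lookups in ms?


Lookup 1 (cold cache): local + root + TLD + auth = 10 + 30 + 20 + 50 = 110 ms
Lookups 2..6 (TLD NS cached -> skip root; new domain -> still ask TLD and auth): local + TLD + auth = 10 + 20 + 50 = 80 ms each
Remaining 5 lookups: 5 * 80 = 400 ms
Total = 110 + 400 = 510 ms

510


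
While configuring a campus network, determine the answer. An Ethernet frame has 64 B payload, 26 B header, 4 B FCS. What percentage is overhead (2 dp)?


Given: payload = 64 B, header = 26 B, trailer = 4 B
Overhead bytes = header + trailer = 26 + 4 = 30
Total frame = payload + overhead = 64 + 30 = 94
Overhead % = 30 / 94 * 100 = 31.9149% -> 31.91% (2 dp)

31.91


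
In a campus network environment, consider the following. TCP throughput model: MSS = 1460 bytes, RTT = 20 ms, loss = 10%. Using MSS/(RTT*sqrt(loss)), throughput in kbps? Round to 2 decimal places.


Given: MSS = 1460 bytes, RTT = 20 ms, loss = 10%
RTT in seconds = 20 / 1000 = 0.02
Loss rate = 10% = 0.1
sqrt(loss) = sqrt(0.1) = 0.316227766017
Throughput (bytes/s) = 1460 / (0.02 * 0.316227766017) = 230846.2692
Throughput (kbps) = 230846.2692 * 8 / 1000 = 1846.770154 -> 1846.77 kbps (2 dp)

1846.77


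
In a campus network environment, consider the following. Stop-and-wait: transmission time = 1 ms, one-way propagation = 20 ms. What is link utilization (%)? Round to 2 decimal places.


Given: Ttrans = 1 ms, Tprop = 20 ms
RTT = 2 * Tprop = 2 * 20 = 40 ms
U = Ttrans / (Ttrans + RTT)
U = 1 / (1 + 40)
U = 1 / 41 = 0.02439
U% = 2.44%

2.44


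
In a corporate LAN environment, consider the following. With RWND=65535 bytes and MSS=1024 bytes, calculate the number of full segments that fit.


Given: RWND = 65535 bytes, MSS = 1024 bytes
Full segments = floor(RWND / MSS)
Full segments = floor(65535 / 1024)
Full segments = floor(63.999) = 63

63


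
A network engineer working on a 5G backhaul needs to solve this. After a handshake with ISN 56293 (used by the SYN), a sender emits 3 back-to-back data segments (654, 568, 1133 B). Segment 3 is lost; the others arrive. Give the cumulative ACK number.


SYN uses sequence number 56293; first data byte = ISN + 1 = 56294.
Segment 1: SEQ = 56294, len = 654 B, covers [56294, 56947]
Segment 2: SEQ = 56948, len = 568 B, covers [56948, 57515]
Segment 3: SEQ = 57516, len = 1133 B, covers [57516, 58648] [LOST]
In-order data received: bytes [56294, 57515] (segments 1..2).
Segment 3 missing -> gap begins at byte 57516.
Cumulative ACK = next expected in-order byte = 56294 + 654 + 568 = 57516

57516


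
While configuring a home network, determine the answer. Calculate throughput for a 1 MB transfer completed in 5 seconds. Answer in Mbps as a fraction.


Given: file = 1 MB, time = 5 s
File in Mb = 1 * 8 = 8 Mb
Throughput = 8 / 5 Mbps
Throughput = 8/5 Mbps

8/5


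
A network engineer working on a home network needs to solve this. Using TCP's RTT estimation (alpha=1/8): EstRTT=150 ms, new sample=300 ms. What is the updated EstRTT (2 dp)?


Given: EstRTT = 150 ms, SampleRTT = 300 ms, alpha = 1/8
New EstRTT = (1 - alpha) * EstRTT + alpha * SampleRTT
(7/8) * 150 = 131.25
(1/8) * 300 = 37.5
New EstRTT = 131.25 + 37.5 = 168.75 ms -> 168.75 ms (2 dp)

168.75


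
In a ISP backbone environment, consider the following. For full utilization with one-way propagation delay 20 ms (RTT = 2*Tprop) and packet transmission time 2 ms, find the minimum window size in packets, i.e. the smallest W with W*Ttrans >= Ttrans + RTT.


Given: Ttrans = 2 ms, RTT = 40 ms (= 2 * Tprop, Tprop = 20 ms)
Time until first ACK returns = Ttrans + RTT = 2 + 40 = 42 ms
Need W * Ttrans >= Ttrans + RTT  ->  W >= (Ttrans + RTT) / Ttrans
(Ttrans + RTT) / Ttrans = 42 / 2 = 21
W_min = ceil(21) = 21

21


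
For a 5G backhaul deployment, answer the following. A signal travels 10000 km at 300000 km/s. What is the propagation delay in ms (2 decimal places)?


Given: distance = 10000 km, speed = 300000 km/s
Delay = distance / speed = 10000 / 300000 seconds
Delay in ms = 10000 * 1000 / 300000
Delay = 33.3333 ms
Rounded to 2 dp = 33.33 ms

33.33


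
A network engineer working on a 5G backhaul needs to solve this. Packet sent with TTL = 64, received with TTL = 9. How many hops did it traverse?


Given: initial TTL = 64, received TTL = 9
Hops = initial TTL - received TTL
Hops = 64 - 9 = 55

55


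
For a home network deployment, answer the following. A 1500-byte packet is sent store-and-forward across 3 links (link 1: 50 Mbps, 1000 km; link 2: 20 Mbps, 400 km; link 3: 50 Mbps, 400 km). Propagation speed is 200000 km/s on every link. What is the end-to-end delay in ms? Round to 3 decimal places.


Packet = 1500 bytes = 12000 bits. Store-and-forward: sum (t_trans + t_prop) per link.
Link 1: t_trans = 12000/(50*10^6) s = 0.2400 ms; t_prop = 1000/200000 s = 5.0000 ms; subtotal = 5.2400 ms
Link 2: t_trans = 12000/(20*10^6) s = 0.6000 ms; t_prop = 400/200000 s = 2.0000 ms; subtotal = 2.6000 ms
Link 3: t_trans = 12000/(50*10^6) s = 0.2400 ms; t_prop = 400/200000 s = 2.0000 ms; subtotal = 2.2400 ms
End-to-end = 5.2400 + 2.6000 + 2.2400 = 10.0800 ms -> 10.080 ms (3 dp)

10.080


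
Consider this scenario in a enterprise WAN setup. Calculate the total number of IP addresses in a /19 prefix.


Given: CIDR prefix /19
Host bits = 32 - 19 = 13
Total addresses = 2^13 = 8192

8192


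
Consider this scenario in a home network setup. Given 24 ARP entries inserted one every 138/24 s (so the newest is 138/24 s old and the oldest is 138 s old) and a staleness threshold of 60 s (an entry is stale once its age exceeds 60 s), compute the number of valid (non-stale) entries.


Ages are k * 138/24 s for k = 1..24 (spacing = 5.7500 s).
Entry k is valid iff k * 138/24 <= 60 iff k <= 24 * 60 / 138 = 10.4348
n_valid = floor(10.4348) = 10
(n_stale = 24 - 10 = 14)

10


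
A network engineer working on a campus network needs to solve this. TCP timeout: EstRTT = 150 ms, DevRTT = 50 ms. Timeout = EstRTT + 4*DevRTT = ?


Given: EstRTT = 150 ms, DevRTT = 50 ms
Timeout = EstRTT + 4 * DevRTT
4 * DevRTT = 4 * 50 = 200
Timeout = 150 + 200 = 350 ms

350


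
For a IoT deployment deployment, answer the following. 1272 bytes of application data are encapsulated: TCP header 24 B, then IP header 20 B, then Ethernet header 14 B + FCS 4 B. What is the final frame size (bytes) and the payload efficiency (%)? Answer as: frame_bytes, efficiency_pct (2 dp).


TCP segment = 1272 + 24 = 1296 B
IP packet = 1296 + 20 = 1316 B
Ethernet frame = 1316 + 14 + 4 = 1334 B
Efficiency = app / frame = 1272 / 1334 = 0.953523 = 95.3523% -> 95.35% (2 dp)

1334, 95.35


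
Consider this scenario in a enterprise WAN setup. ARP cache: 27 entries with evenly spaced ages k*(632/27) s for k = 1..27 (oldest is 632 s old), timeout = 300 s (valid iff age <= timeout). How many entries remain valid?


Ages are k * 632/27 s for k = 1..27 (spacing = 23.4074 s).
Entry k is valid iff k * 632/27 <= 300 iff k <= 27 * 300 / 632 = 12.8165
n_valid = floor(12.8165) = 12
(n_stale = 27 - 12 = 15)

12


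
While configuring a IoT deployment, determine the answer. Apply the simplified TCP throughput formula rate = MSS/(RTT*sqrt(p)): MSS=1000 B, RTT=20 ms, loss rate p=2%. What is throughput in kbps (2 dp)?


Given: MSS = 1000 bytes, RTT = 20 ms, loss = 2%
RTT in seconds = 20 / 1000 = 0.02
Loss rate = 2% = 0.02
sqrt(loss) = sqrt(0.02) = 0.141421356237
Throughput (bytes/s) = 1000 / (0.02 * 0.141421356237) = 353553.3906
Throughput (kbps) = 353553.3906 * 8 / 1000 = 2828.427125 -> 2828.43 kbps (2 dp)

2828.43


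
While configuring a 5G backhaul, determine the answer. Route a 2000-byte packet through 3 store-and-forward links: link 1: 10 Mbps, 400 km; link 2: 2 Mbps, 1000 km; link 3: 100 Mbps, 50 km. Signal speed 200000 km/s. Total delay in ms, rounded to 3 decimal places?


Packet = 2000 bytes = 16000 bits. Store-and-forward: sum (t_trans + t_prop) per link.
Link 1: t_trans = 16000/(10*10^6) s = 1.6000 ms; t_prop = 400/200000 s = 2.0000 ms; subtotal = 3.6000 ms
Link 2: t_trans = 16000/(2*10^6) s = 8.0000 ms; t_prop = 1000/200000 s = 5.0000 ms; subtotal = 13.0000 ms
Link 3: t_trans = 16000/(100*10^6) s = 0.1600 ms; t_prop = 50/200000 s = 0.2500 ms; subtotal = 0.4100 ms
End-to-end = 3.6000 + 13.0000 + 0.4100 = 17.0100 ms -> 17.010 ms (3 dp)

17.010


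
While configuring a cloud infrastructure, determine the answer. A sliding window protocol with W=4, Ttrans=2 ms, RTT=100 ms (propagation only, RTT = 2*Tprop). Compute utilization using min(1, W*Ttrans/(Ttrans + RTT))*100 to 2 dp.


Given: W = 4, Ttrans = 2 ms, RTT = 100 ms (= 2 * Tprop, Tprop = 50 ms)
Cycle time = Ttrans + RTT = 2 + 100 = 102 ms (first packet sent until its ACK returns)
W * Ttrans = 4 * 2 = 8 ms of sending per cycle
W * Ttrans / (Ttrans + RTT) = 8 / 102 = 0.078431
U = min(1, 0.078431) = 0.078431
U% = 7.84%

7.84


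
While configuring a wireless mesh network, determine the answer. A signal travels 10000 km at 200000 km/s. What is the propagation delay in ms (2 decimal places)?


Given: distance = 10000 km, speed = 200000 km/s
Delay = distance / speed = 10000 / 200000 seconds
Delay in ms = 10000 * 1000 / 200000
Delay = 50.0000 ms
Rounded to 2 dp = 50.00 ms

50.00


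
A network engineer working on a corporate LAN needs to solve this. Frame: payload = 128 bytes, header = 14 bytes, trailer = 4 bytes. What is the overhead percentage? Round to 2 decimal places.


Given: payload = 128 B, header = 14 B, trailer = 4 B
Overhead bytes = header + trailer = 14 + 4 = 18
Total frame = payload + overhead = 128 + 18 = 146
Overhead % = 18 / 146 * 100 = 12.3288% -> 12.33% (2 dp)

12.33


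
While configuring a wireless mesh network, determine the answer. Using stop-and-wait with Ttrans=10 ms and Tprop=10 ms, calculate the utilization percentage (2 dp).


Given: Ttrans = 10 ms, Tprop = 10 ms
RTT = 2 * Tprop = 2 * 10 = 20 ms
U = Ttrans / (Ttrans + RTT)
U = 10 / (10 + 20)
U = 10 / 30 = 0.333333
U% = 33.33%

33.33


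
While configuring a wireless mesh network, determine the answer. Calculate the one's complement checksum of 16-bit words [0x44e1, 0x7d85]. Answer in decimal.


Given words: [0x44e1, 0x7d85]
Step 1: Sum all words
Raw sum = 17633 + 32133 = 49766
One's complement = ~49766 & 0xFFFF = 15769

15769


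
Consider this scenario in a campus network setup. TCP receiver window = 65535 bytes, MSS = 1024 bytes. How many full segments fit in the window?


Given: RWND = 65535 bytes, MSS = 1024 bytes
Full segments = floor(RWND / MSS)
Full segments = floor(65535 / 1024)
Full segments = floor(63.999) = 63

63


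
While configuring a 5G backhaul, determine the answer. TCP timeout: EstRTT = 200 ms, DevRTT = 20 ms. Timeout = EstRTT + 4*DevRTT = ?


Given: EstRTT = 200 ms, DevRTT = 20 ms
Timeout = EstRTT + 4 * DevRTT
4 * DevRTT = 4 * 20 = 80
Timeout = 200 + 80 = 280 ms

280


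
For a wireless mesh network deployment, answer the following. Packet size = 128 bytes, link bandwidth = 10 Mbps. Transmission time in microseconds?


Given: packet = 128 bytes, bandwidth = 10 Mbps
Packet in bits = 128 * 8 = 1024 bits
Bandwidth = 10 * 10^6 = 10000000 bps
Time = 1024 / 10000000 seconds
Time in us = 1024 * 10^6 / 10000000 = 102.4

102.4


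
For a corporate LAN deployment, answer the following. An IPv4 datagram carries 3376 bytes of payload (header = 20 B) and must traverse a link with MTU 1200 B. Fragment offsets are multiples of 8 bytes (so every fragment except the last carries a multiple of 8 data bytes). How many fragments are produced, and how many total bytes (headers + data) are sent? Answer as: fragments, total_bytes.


Max data per non-final fragment = floor((MTU - header)/8)*8 = floor((1200 - 20)/8)*8 = floor(1180/8)*8 = 1176 B
Final fragment needs no 8-byte alignment: it can carry up to MTU - header = 1180 B
Non-final fragments needed = ceil((payload - 1180) / 1176) = ceil(2196/1176) = ceil(1.8673) = 2
Number of fragments = 2 + 1 = 3
Fragment sizes (data): 2 * 1176 B + 1024 B (last, 1024 <= 1180 OK)
Total bytes sent = payload + n_frags * header = 3376 + 3*20 = 3376 + 60 = 3436 B

3, 3436


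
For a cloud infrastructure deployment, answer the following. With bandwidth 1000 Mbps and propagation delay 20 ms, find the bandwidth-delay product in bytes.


Given: bandwidth = 1000 Mbps, delay = 20 ms
BDP in bits = 1000 * 10^6 * 20 / 1000
BDP in bits = 20000000
BDP in bytes = 20000000 / 8 = 2500000

2500000


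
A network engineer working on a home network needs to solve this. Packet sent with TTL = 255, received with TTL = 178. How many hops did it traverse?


Given: initial TTL = 255, received TTL = 178
Hops = initial TTL - received TTL
Hops = 255 - 178 = 77

77


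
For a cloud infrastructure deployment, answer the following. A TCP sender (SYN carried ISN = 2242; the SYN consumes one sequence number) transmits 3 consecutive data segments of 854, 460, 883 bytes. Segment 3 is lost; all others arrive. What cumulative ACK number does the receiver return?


SYN uses sequence number 2242; first data byte = ISN + 1 = 2243.
Segment 1: SEQ = 2243, len = 854 B, covers [2243, 3096]
Segment 2: SEQ = 3097, len = 460 B, covers [3097, 3556]
Segment 3: SEQ = 3557, len = 883 B, covers [3557, 4439] [LOST]
In-order data received: bytes [2243, 3556] (segments 1..2).
Segment 3 missing -> gap begins at byte 3557.
Cumulative ACK = next expected in-order byte = 2243 + 854 + 460 = 3557

3557


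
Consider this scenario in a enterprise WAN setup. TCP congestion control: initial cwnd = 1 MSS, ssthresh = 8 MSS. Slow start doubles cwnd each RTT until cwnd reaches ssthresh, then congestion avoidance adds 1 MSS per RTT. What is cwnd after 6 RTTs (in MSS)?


RTT 0: cwnd = 1 MSS (initial)
RTT 1: cwnd = 2 MSS (slow start, doubled)
RTT 2: cwnd = 4 MSS (slow start, doubled)
RTT 3: cwnd = 8 MSS (slow start, doubled)
RTT 4: cwnd = 9 MSS (congestion avoidance, +1)
RTT 5: cwnd = 10 MSS (congestion avoidance, +1)
RTT 6: cwnd = 11 MSS (congestion avoidance, +1)

11


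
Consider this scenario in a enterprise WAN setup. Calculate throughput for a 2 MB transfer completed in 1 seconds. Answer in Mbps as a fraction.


Given: file = 2 MB, time = 1 s
File in Mb = 2 * 8 = 16 Mb
Throughput = 16 / 1 Mbps
Throughput = 16 Mbps

16


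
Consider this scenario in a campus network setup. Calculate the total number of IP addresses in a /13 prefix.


Given: CIDR prefix /13
Host bits = 32 - 13 = 19
Total addresses = 2^19 = 524288

524288


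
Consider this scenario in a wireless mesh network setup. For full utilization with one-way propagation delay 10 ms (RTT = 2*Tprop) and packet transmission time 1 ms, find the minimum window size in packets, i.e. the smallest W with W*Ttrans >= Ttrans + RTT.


Given: Ttrans = 1 ms, RTT = 20 ms (= 2 * Tprop, Tprop = 10 ms)
Time until first ACK returns = Ttrans + RTT = 1 + 20 = 21 ms
Need W * Ttrans >= Ttrans + RTT  ->  W >= (Ttrans + RTT) / Ttrans
(Ttrans + RTT) / Ttrans = 21 / 1 = 21
W_min = ceil(21) = 21

21


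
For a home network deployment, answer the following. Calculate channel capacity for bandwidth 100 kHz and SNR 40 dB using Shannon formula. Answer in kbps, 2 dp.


Given: B = 100 kHz, SNR = 40 dB
SNR linear = 10^(40/10) = 10000
1 + SNR = 10001
log2(10001) = 13.2878566418
C = 100 * 1000 * 13.2878566418 = 1328785.6642 bps
C = 1328.785664 kbps -> 1328.79 kbps (2 dp)

1328.79


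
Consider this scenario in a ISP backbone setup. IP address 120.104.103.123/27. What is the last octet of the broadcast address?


Given: IP = 120.104.103.123, prefix = /27
Host bits = 32 - 27 = 5
Network last octet = 123 AND mask = 96
Host part size = 2^5 - 1 = 31
Broadcast last octet = 96 OR 31 = 127

127


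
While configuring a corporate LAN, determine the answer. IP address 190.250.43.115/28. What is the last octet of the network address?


Given: IP = 190.250.43.115, prefix = /28
Subnet mask = 255.255.255.240
Last octet of IP: 115
Last octet of mask: 240
Network last octet = 115 AND 240 = 112

112


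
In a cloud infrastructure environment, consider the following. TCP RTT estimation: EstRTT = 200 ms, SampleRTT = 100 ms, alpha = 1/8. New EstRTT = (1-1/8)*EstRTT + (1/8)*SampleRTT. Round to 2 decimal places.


Given: EstRTT = 200 ms, SampleRTT = 100 ms, alpha = 1/8
New EstRTT = (1 - alpha) * EstRTT + alpha * SampleRTT
(7/8) * 200 = 175
(1/8) * 100 = 12.5
New EstRTT = 175 + 12.5 = 187.5 ms -> 187.50 ms (2 dp)

187.50


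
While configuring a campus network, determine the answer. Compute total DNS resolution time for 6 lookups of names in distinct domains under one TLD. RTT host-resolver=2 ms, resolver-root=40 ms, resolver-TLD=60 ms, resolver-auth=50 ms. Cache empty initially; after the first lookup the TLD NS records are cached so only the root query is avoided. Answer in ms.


Lookup 1 (cold cache): local + root + TLD + auth = 2 + 40 + 60 + 50 = 152 ms
Lookups 2..6 (TLD NS cached -> skip root; new domain -> still ask TLD and auth): local + TLD + auth = 2 + 60 + 50 = 112 ms each
Remaining 5 lookups: 5 * 112 = 560 ms
Total = 152 + 560 = 712 ms

712


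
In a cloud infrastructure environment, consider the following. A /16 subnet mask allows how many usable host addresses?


Given: subnet mask /16
Host bits = 32 - 16 = 16
Total addresses = 2^16 = 65536
Usable hosts = 65536 - 2 (network + broadcast) = 65534

65534


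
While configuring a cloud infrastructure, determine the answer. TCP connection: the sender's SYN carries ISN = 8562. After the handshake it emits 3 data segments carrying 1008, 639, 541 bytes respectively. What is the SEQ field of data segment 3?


The SYN occupies sequence number ISN = 8562, so the first data byte is ISN + 1 = 8563.
SEQ of data segment i = (ISN + 1) + sum of payload sizes of segments 1..i-1.
Segment 1: SEQ = 8563, payload = 1008 bytes
Segment 2: SEQ = 9571, payload = 639 bytes
Segment 3: SEQ = 10210, payload = 541 bytes
SEQ of segment 3 = 8563 + 1008 + 639 = 10210

10210


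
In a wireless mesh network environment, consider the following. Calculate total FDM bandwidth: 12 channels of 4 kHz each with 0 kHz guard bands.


Given: 12 channels, 4 kHz each, guard = 0 kHz
Channel bandwidth = 12 * 4 = 48 kHz
Guard bands = 11 gaps * 0 kHz = 0 kHz
Total = 48 + 0 = 48 kHz

48


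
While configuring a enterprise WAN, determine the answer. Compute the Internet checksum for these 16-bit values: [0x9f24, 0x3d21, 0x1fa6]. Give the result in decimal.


Given words: [0x9f24, 0x3d21, 0x1fa6]
Step 1: Sum all words
Raw sum = 40740 + 15649 + 8102 = 64491
One's complement = ~64491 & 0xFFFF = 1044

1044


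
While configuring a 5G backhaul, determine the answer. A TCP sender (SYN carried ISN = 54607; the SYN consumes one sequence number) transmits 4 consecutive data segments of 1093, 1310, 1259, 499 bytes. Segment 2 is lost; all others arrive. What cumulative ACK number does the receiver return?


SYN uses sequence number 54607; first data byte = ISN + 1 = 54608.
Segment 1: SEQ = 54608, len = 1093 B, covers [54608, 55700]
Segment 2: SEQ = 55701, len = 1310 B, covers [55701, 57010] [LOST]
Segment 3: SEQ = 57011, len = 1259 B, covers [57011, 58269]
Segment 4: SEQ = 58270, len = 499 B, covers [58270, 58768]
In-order data received: bytes [54608, 55700] (segments 1..1).
Segment 2 missing -> gap begins at byte 55701; later segments buffered out of order.
Cumulative ACK = next expected in-order byte = 54608 + 1093 = 55701

55701


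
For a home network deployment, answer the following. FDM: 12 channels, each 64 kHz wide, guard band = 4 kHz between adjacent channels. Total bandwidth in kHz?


Given: 12 channels, 64 kHz each, guard = 4 kHz
Channel bandwidth = 12 * 64 = 768 kHz
Guard bands = 11 gaps * 4 kHz = 44 kHz
Total = 768 + 44 = 812 kHz

812


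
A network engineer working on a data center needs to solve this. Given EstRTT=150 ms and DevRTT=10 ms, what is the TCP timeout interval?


Given: EstRTT = 150 ms, DevRTT = 10 ms
Timeout = EstRTT + 4 * DevRTT
4 * DevRTT = 4 * 10 = 40
Timeout = 150 + 40 = 190 ms

190


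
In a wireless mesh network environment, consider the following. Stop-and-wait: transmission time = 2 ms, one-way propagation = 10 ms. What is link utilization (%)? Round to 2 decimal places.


Given: Ttrans = 2 ms, Tprop = 10 ms
RTT = 2 * Tprop = 2 * 10 = 20 ms
U = Ttrans / (Ttrans + RTT)
U = 2 / (2 + 20)
U = 2 / 22 = 0.090909
U% = 9.09%

9.09


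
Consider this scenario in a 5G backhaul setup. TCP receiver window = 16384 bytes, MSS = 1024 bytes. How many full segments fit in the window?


Given: RWND = 16384 bytes, MSS = 1024 bytes
Full segments = floor(RWND / MSS)
Full segments = floor(16384 / 1024)
Full segments = floor(16.0) = 16

16


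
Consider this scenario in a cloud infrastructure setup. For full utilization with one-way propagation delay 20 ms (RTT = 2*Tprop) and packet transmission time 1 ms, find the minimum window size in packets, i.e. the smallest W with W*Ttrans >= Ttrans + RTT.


Given: Ttrans = 1 ms, RTT = 40 ms (= 2 * Tprop, Tprop = 20 ms)
Time until first ACK returns = Ttrans + RTT = 1 + 40 = 41 ms
Need W * Ttrans >= Ttrans + RTT  ->  W >= (Ttrans + RTT) / Ttrans
(Ttrans + RTT) / Ttrans = 41 / 1 = 41
W_min = ceil(41) = 41

41


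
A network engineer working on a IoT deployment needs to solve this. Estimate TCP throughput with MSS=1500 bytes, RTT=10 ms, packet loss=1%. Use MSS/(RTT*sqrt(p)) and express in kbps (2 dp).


Given: MSS = 1500 bytes, RTT = 10 ms, loss = 1%
RTT in seconds = 10 / 1000 = 0.01
Loss rate = 1% = 0.01
sqrt(loss) = sqrt(0.01) = 0.1
Throughput (bytes/s) = 1500 / (0.01 * 0.1) = 1500000.0000
Throughput (kbps) = 1500000.0000 * 8 / 1000 = 12000.000000 -> 12000.00 kbps (2 dp)

12000.00


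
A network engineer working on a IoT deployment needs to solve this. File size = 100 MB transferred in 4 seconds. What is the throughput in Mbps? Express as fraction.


Given: file = 100 MB, time = 4 s
File in Mb = 100 * 8 = 800 Mb
Throughput = 800 / 4 Mbps
Throughput = 200 Mbps

200


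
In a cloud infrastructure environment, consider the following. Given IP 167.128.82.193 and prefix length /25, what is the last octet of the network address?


Given: IP = 167.128.82.193, prefix = /25
Subnet mask = 255.255.255.128
Last octet of IP: 193
Last octet of mask: 128
Network last octet = 193 AND 128 = 128

128


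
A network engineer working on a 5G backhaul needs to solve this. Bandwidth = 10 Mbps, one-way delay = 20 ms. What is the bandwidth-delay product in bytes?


Given: bandwidth = 10 Mbps, delay = 20 ms
BDP in bits = 10 * 10^6 * 20 / 1000
BDP in bits = 200000
BDP in bytes = 200000 / 8 = 25000

25000


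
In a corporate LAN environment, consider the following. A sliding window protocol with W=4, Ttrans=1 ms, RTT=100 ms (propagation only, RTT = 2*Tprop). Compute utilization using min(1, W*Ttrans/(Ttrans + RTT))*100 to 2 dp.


Given: W = 4, Ttrans = 1 ms, RTT = 100 ms (= 2 * Tprop, Tprop = 50 ms)
Cycle time = Ttrans + RTT = 1 + 100 = 101 ms (first packet sent until its ACK returns)
W * Ttrans = 4 * 1 = 4 ms of sending per cycle
W * Ttrans / (Ttrans + RTT) = 4 / 101 = 0.039604
U = min(1, 0.039604) = 0.039604
U% = 3.96%

3.96


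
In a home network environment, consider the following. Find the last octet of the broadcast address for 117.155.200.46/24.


Given: IP = 117.155.200.46, prefix = /24
Host bits = 32 - 24 = 8
Network last octet = 46 AND mask = 0
Host part size = 2^8 - 1 = 255
Broadcast last octet = 0 OR 255 = 255

255


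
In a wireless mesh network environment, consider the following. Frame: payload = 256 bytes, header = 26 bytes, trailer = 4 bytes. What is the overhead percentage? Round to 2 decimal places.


Given: payload = 256 B, header = 26 B, trailer = 4 B
Overhead bytes = header + trailer = 26 + 4 = 30
Total frame = payload + overhead = 256 + 30 = 286
Overhead % = 30 / 286 * 100 = 10.4895% -> 10.49% (2 dp)

10.49


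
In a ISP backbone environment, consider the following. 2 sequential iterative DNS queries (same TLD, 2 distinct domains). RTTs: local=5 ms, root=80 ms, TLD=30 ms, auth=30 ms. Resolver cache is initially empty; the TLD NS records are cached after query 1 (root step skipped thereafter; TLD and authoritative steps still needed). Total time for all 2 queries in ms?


Lookup 1 (cold cache): local + root + TLD + auth = 5 + 80 + 30 + 30 = 145 ms
Lookups 2..2 (TLD NS cached -> skip root; new domain -> still ask TLD and auth): local + TLD + auth = 5 + 30 + 30 = 65 ms each
Remaining 1 lookups: 1 * 65 = 65 ms
Total = 145 + 65 = 210 ms

210


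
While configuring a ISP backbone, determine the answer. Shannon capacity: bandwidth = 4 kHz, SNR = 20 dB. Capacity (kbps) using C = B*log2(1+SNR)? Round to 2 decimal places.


Given: B = 4 kHz, SNR = 20 dB
SNR linear = 10^(20/10) = 100
1 + SNR = 101
log2(101) = 6.6582114828
C = 4 * 1000 * 6.6582114828 = 26632.8459 bps
C = 26.632846 kbps -> 26.63 kbps (2 dp)

26.63


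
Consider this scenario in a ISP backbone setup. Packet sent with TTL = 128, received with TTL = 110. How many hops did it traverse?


Given: initial TTL = 128, received TTL = 110
Hops = initial TTL - received TTL
Hops = 128 - 110 = 18

18


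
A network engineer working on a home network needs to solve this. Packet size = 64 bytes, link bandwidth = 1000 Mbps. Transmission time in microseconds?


Given: packet = 64 bytes, bandwidth = 1000 Mbps
Packet in bits = 64 * 8 = 512 bits
Bandwidth = 1000 * 10^6 = 1000000000 bps
Time = 512 / 1000000000 seconds
Time in us = 512 * 10^6 / 1000000000 = 0.512

0.512


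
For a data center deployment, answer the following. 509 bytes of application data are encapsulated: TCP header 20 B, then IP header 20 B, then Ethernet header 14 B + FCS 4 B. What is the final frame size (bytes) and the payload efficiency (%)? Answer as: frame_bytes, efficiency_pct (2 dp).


TCP segment = 509 + 20 = 529 B
IP packet = 529 + 20 = 549 B
Ethernet frame = 549 + 14 + 4 = 567 B
Efficiency = app / frame = 509 / 567 = 0.897707 = 89.7707% -> 89.77% (2 dp)

567, 89.77


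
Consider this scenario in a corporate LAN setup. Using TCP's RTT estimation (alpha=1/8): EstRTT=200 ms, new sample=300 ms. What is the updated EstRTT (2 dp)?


Given: EstRTT = 200 ms, SampleRTT = 300 ms, alpha = 1/8
New EstRTT = (1 - alpha) * EstRTT + alpha * SampleRTT
(7/8) * 200 = 175
(1/8) * 300 = 37.5
New EstRTT = 175 + 37.5 = 212.5 ms -> 212.50 ms (2 dp)

212.50


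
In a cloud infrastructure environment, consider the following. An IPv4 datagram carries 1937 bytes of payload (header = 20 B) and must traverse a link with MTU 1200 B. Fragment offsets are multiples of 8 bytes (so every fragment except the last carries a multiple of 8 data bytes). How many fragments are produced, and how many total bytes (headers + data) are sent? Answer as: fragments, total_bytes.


Max data per non-final fragment = floor((MTU - header)/8)*8 = floor((1200 - 20)/8)*8 = floor(1180/8)*8 = 1176 B
Final fragment needs no 8-byte alignment: it can carry up to MTU - header = 1180 B
Non-final fragments needed = ceil((payload - 1180) / 1176) = ceil(757/1176) = ceil(0.6437) = 1
Number of fragments = 1 + 1 = 2
Fragment sizes (data): 1 * 1176 B + 761 B (last, 761 <= 1180 OK)
Total bytes sent = payload + n_frags * header = 1937 + 2*20 = 1937 + 40 = 1977 B

2, 1977


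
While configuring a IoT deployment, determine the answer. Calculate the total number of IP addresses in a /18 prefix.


Given: CIDR prefix /18
Host bits = 32 - 18 = 14
Total addresses = 2^14 = 16384

16384


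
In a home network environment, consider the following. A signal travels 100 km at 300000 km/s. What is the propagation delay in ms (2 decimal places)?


Given: distance = 100 km, speed = 300000 km/s
Delay = distance / speed = 100 / 300000 seconds
Delay in ms = 100 * 1000 / 300000
Delay = 0.3333 ms
Rounded to 2 dp = 0.33 ms

0.33


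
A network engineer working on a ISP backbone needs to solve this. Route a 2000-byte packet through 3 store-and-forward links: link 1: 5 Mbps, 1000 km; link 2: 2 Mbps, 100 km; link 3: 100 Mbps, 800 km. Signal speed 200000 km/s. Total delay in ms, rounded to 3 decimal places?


Packet = 2000 bytes = 16000 bits. Store-and-forward: sum (t_trans + t_prop) per link.
Link 1: t_trans = 16000/(5*10^6) s = 3.2000 ms; t_prop = 1000/200000 s = 5.0000 ms; subtotal = 8.2000 ms
Link 2: t_trans = 16000/(2*10^6) s = 8.0000 ms; t_prop = 100/200000 s = 0.5000 ms; subtotal = 8.5000 ms
Link 3: t_trans = 16000/(100*10^6) s = 0.1600 ms; t_prop = 800/200000 s = 4.0000 ms; subtotal = 4.1600 ms
End-to-end = 8.2000 + 8.5000 + 4.1600 = 20.8600 ms -> 20.860 ms (3 dp)

20.860


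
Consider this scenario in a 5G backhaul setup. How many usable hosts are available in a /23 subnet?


Given: subnet mask /23
Host bits = 32 - 23 = 9
Total addresses = 2^9 = 512
Usable hosts = 512 - 2 (network + broadcast) = 510

510


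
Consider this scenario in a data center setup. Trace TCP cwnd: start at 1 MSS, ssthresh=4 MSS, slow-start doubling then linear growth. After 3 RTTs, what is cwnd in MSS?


RTT 0: cwnd = 1 MSS (initial)
RTT 1: cwnd = 2 MSS (slow start, doubled)
RTT 2: cwnd = 4 MSS (slow start, doubled)
RTT 3: cwnd = 5 MSS (congestion avoidance, +1)

5
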